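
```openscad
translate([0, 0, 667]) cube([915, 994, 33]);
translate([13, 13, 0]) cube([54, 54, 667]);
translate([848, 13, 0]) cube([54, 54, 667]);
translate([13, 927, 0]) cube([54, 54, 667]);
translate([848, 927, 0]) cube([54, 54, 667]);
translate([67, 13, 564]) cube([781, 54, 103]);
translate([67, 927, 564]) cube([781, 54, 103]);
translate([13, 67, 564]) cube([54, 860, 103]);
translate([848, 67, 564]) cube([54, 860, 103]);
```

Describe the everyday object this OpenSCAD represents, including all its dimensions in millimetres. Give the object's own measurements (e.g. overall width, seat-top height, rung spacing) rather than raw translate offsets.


A table: top 915 mm (x) × 994 mm (y), 33 mm thick, upper face at z = 700 mm, on four 54×54 mm square legs, each inset 13 mm from the nearest pair of top edges from z = 0 to the bottom of the top. Four apron rails, 54 mm thick and 103 mm tall, run between adjacent legs with their top edges flush with the underside of the top and their outer faces flush with the legs' outer faces.


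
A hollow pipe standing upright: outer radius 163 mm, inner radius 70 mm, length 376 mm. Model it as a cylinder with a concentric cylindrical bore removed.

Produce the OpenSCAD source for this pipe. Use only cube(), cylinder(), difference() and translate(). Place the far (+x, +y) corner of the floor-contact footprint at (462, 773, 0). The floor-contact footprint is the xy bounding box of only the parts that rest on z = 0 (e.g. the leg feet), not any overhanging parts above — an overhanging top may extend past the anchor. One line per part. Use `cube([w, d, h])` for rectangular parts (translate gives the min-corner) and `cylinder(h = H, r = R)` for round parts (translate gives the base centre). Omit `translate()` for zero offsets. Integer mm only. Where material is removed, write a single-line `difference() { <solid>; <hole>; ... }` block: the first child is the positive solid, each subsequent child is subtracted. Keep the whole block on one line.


difference() { translate([299, 610, 0]) cylinder(h = 376, r = 163); translate([299, 610, 0]) cylinder(h = 376, r = 70); }


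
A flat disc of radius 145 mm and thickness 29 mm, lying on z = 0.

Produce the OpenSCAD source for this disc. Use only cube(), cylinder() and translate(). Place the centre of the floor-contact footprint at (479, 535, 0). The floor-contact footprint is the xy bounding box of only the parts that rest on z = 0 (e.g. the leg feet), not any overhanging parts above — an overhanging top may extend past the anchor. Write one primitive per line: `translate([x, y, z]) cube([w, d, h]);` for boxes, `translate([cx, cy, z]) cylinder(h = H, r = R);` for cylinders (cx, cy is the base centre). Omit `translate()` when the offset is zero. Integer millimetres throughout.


translate([479, 535, 0]) cylinder(h = 29, r = 145);


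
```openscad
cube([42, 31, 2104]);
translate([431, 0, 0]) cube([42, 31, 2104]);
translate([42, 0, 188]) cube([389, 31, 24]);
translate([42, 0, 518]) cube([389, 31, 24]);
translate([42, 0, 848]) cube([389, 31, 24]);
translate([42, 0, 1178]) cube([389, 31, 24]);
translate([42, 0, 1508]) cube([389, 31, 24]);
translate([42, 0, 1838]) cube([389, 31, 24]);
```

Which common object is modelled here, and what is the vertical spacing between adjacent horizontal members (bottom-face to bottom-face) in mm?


A ladder. The rung spacing is 330 mm.

Two tall 42×31 posts with 6 short bars between them — a ladder. Adjacent rungs sit at z = 188 and z = 518, so the spacing is 518 − 188 = 330 mm.


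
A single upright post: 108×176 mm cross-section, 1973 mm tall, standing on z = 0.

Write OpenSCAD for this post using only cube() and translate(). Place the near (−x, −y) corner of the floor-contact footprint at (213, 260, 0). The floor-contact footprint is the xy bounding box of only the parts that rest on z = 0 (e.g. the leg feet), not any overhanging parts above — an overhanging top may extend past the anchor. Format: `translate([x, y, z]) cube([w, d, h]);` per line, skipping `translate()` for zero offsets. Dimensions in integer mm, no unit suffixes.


translate([213, 260, 0]) cube([108, 176, 1973]);


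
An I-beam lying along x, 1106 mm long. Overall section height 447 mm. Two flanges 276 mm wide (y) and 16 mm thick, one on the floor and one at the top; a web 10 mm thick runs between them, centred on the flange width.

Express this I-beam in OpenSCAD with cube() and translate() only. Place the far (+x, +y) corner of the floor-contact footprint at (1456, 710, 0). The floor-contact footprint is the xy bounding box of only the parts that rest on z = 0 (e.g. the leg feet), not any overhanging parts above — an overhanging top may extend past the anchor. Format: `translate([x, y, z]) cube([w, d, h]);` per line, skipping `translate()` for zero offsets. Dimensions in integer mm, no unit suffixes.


translate([350, 434, 0]) cube([1106, 276, 16]);
translate([350, 567, 16]) cube([1106, 10, 415]);
translate([350, 434, 431]) cube([1106, 276, 16]);


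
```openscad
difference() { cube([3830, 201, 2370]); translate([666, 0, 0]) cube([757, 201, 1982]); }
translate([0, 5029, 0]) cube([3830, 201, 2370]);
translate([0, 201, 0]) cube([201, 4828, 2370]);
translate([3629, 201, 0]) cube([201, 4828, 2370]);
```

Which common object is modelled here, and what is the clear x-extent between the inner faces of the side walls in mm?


A single room. The interior width is 3428 mm.

Four walls enclosing a rectangle with a door in the front wall — a room. Outside width 3830 minus two 201 mm walls gives 3428 mm.


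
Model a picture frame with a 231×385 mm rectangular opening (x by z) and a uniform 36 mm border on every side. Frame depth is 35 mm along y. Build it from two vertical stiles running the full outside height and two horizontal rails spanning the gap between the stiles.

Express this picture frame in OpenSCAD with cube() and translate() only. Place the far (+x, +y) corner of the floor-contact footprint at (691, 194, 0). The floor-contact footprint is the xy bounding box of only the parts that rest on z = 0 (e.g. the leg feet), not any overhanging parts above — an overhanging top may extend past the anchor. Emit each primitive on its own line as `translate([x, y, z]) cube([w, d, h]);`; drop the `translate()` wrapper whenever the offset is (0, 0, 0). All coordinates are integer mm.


translate([388, 159, 0]) cube([36, 35, 457]);
translate([655, 159, 0]) cube([36, 35, 457]);
translate([424, 159, 0]) cube([231, 35, 36]);
translate([424, 159, 421]) cube([231, 35, 36]);


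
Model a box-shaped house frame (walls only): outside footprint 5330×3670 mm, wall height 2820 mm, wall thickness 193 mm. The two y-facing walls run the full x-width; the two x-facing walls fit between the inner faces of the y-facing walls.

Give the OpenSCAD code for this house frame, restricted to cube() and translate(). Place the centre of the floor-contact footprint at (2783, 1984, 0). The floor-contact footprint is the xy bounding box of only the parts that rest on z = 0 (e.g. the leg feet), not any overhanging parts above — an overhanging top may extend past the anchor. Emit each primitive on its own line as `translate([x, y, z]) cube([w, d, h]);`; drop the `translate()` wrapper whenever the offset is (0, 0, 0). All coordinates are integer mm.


translate([118, 149, 0]) cube([5330, 193, 2820]);
translate([118, 3626, 0]) cube([5330, 193, 2820]);
translate([118, 342, 0]) cube([193, 3284, 2820]);
translate([5255, 342, 0]) cube([193, 3284, 2820]);


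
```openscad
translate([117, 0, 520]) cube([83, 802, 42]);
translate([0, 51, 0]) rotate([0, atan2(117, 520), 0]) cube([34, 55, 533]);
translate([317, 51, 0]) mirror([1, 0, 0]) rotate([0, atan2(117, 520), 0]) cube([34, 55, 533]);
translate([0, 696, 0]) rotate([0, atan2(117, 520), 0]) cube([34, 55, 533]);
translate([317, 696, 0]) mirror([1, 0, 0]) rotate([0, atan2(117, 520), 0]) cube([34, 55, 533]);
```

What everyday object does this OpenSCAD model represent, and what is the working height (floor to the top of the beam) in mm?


A sawhorse. The overall height is 562 mm.

A beam across two mirrored pairs of raked legs — a sawhorse. The beam's underside is at z = 520 (matching the legs' vertical rise in atan2(117, 520)) and the beam is 42 mm tall, so its top is at 520 + 42 = 562 mm. The raked legs top out at the beam's underside, so that is the highest point.


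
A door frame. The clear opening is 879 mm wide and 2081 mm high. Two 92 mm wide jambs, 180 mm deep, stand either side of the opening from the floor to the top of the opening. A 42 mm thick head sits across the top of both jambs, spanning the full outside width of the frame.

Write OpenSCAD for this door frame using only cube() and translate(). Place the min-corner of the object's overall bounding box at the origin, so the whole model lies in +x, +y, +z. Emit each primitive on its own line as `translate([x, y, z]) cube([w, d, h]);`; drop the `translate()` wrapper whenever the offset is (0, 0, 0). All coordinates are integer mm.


cube([92, 180, 2081]);
translate([971, 0, 0]) cube([92, 180, 2081]);
translate([0, 0, 2081]) cube([1063, 180, 42]);


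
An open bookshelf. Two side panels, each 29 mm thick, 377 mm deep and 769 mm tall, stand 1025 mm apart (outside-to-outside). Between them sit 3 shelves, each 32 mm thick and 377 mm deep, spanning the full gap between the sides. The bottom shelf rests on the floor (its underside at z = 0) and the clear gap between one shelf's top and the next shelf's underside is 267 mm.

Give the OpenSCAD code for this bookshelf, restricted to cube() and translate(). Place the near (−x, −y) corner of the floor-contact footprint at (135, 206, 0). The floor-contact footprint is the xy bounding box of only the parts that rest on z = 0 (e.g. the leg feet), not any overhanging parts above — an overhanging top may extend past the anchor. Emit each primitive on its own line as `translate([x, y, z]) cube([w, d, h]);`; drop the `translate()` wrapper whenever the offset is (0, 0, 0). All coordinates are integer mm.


translate([135, 206, 0]) cube([29, 377, 769]);
translate([1131, 206, 0]) cube([29, 377, 769]);
translate([164, 206, 0]) cube([967, 377, 32]);
translate([164, 206, 299]) cube([967, 377, 32]);
translate([164, 206, 598]) cube([967, 377, 32]);


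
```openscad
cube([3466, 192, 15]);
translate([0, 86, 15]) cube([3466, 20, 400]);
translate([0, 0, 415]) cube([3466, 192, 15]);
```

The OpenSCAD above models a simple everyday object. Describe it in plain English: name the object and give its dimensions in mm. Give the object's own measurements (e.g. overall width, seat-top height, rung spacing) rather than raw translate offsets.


An I-beam lying along x, 3466 mm long. Overall section height 430 mm. Two flanges 192 mm wide (y) and 15 mm thick, one on the floor and one at the top; a web 20 mm thick runs between them, centred on the flange width.


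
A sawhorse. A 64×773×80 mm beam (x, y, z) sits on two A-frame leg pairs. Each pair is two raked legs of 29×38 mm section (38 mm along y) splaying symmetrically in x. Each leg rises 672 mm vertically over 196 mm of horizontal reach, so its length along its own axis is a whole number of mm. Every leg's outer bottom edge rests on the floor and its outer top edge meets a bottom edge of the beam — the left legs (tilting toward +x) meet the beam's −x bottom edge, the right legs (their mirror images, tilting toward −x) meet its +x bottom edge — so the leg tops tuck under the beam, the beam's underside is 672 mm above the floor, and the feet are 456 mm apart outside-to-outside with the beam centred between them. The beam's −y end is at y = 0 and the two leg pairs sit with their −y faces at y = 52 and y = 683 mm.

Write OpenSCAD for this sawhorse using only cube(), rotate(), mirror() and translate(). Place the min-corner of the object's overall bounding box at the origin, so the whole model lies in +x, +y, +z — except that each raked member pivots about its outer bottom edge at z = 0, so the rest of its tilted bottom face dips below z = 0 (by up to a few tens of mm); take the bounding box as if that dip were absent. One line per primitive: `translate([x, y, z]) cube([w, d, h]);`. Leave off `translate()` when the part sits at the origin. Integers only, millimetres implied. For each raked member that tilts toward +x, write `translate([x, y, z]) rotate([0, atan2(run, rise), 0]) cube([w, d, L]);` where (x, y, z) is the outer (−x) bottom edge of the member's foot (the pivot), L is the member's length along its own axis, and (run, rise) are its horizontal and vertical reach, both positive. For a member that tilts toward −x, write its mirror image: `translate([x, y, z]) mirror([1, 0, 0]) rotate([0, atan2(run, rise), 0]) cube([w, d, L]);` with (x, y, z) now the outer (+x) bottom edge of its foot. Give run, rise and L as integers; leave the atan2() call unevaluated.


// leg length = √(196² + 672²) = 700
// right-leg outer foot x = 2·196 + 64 = 456
// beam min-corner = (196, 0, 672)
translate([196, 0, 672]) cube([64, 773, 80]);
translate([0, 52, 0]) rotate([0, atan2(196, 672), 0]) cube([29, 38, 700]);
translate([456, 52, 0]) mirror([1, 0, 0]) rotate([0, atan2(196, 672), 0]) cube([29, 38, 700]);
translate([0, 683, 0]) rotate([0, atan2(196, 672), 0]) cube([29, 38, 700]);
translate([456, 683, 0]) mirror([1, 0, 0]) rotate([0, atan2(196, 672), 0]) cube([29, 38, 700]);


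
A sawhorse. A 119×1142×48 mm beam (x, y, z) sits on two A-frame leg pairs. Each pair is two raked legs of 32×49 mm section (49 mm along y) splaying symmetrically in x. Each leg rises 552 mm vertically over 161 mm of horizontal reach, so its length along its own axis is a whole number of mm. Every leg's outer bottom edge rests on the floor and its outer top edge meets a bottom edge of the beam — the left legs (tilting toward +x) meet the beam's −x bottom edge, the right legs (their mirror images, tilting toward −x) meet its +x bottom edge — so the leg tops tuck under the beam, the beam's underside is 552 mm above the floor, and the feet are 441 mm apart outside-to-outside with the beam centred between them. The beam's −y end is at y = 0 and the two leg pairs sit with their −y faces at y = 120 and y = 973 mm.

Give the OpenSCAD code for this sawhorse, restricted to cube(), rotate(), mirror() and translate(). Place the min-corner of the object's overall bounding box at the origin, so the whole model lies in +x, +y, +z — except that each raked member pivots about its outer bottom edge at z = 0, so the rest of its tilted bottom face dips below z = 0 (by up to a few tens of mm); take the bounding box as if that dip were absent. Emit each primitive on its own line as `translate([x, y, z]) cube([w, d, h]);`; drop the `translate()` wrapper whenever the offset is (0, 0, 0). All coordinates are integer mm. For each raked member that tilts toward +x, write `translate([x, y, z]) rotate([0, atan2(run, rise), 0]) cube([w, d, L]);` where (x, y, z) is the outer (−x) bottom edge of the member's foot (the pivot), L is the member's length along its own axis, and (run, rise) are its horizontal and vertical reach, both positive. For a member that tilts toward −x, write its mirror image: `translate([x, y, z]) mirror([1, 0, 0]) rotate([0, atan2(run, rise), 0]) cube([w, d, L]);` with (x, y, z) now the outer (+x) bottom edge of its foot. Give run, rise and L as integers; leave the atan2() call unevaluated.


translate([161, 0, 552]) cube([119, 1142, 48]);
translate([0, 120, 0]) rotate([0, atan2(161, 552), 0]) cube([32, 49, 575]);
translate([441, 120, 0]) mirror([1, 0, 0]) rotate([0, atan2(161, 552), 0]) cube([32, 49, 575]);
translate([0, 973, 0]) rotate([0, atan2(161, 552), 0]) cube([32, 49, 575]);
translate([441, 973, 0]) mirror([1, 0, 0]) rotate([0, atan2(161, 552), 0]) cube([32, 49, 575]);


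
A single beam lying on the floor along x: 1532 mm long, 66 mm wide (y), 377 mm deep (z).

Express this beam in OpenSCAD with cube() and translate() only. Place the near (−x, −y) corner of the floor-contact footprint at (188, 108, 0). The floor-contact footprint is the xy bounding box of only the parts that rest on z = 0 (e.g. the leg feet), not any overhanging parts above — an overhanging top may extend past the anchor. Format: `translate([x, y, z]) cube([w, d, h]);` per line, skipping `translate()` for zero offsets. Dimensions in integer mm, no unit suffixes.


translate([188, 108, 0]) cube([1532, 66, 377]);


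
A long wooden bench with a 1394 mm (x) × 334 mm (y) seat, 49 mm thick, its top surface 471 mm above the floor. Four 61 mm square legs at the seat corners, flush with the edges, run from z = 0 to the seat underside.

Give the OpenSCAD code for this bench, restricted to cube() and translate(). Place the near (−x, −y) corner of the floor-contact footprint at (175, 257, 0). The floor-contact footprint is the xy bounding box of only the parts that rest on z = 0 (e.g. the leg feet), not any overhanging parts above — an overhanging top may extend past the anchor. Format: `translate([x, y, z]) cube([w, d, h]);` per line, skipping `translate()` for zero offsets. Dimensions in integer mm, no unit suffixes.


// leg_h = 471 − 49 = 422
translate([175, 257, 422]) cube([1394, 334, 49]);
translate([175, 257, 0]) cube([61, 61, 422]);
translate([175, 530, 0]) cube([61, 61, 422]);
translate([1508, 257, 0]) cube([61, 61, 422]);
translate([1508, 530, 0]) cube([61, 61, 422]);


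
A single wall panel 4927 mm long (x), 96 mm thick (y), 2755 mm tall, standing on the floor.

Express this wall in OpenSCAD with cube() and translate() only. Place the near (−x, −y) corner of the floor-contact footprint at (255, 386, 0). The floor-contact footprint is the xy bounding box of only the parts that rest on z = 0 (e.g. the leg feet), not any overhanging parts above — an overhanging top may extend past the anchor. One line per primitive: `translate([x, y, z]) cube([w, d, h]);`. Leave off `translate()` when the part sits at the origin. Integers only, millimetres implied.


translate([255, 386, 0]) cube([4927, 96, 2755]);


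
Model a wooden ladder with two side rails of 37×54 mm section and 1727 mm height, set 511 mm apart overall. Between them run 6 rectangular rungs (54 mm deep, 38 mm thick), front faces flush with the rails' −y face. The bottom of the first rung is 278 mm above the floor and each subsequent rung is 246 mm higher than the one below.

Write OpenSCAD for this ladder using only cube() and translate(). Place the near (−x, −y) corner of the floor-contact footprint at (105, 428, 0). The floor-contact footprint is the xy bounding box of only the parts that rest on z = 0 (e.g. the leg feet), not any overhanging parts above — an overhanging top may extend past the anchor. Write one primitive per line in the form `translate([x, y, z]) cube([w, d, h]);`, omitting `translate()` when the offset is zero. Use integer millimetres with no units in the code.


translate([105, 428, 0]) cube([37, 54, 1727]);
translate([579, 428, 0]) cube([37, 54, 1727]);
translate([142, 428, 278]) cube([437, 54, 38]);
translate([142, 428, 524]) cube([437, 54, 38]);
translate([142, 428, 770]) cube([437, 54, 38]);
translate([142, 428, 1016]) cube([437, 54, 38]);
translate([142, 428, 1262]) cube([437, 54, 38]);
translate([142, 428, 1508]) cube([437, 54, 38]);


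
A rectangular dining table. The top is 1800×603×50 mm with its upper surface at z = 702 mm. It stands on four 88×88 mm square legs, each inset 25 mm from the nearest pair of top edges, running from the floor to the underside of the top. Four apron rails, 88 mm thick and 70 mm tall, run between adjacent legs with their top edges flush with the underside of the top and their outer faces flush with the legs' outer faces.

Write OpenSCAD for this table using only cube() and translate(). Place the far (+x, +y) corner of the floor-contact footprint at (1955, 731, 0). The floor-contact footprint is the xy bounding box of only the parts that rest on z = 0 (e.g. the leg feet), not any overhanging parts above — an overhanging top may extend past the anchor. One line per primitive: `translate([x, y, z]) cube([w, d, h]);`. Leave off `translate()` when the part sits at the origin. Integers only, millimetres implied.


translate([180, 153, 652]) cube([1800, 603, 50]);
translate([205, 178, 0]) cube([88, 88, 652]);
translate([1867, 178, 0]) cube([88, 88, 652]);
translate([205, 643, 0]) cube([88, 88, 652]);
translate([1867, 643, 0]) cube([88, 88, 652]);
translate([293, 178, 582]) cube([1574, 88, 70]);
translate([293, 643, 582]) cube([1574, 88, 70]);
translate([205, 266, 582]) cube([88, 377, 70]);
translate([1867, 266, 582]) cube([88, 377, 70]);


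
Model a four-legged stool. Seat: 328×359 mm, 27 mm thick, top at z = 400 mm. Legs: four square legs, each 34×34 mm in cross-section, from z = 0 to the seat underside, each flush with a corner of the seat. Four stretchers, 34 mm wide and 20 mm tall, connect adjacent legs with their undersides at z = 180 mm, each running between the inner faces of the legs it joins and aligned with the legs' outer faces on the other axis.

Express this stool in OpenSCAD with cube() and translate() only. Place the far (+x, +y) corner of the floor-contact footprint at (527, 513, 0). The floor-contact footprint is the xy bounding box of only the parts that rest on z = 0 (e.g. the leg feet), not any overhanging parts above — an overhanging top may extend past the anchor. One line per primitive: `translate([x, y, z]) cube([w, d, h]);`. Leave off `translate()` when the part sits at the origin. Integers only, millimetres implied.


translate([199, 154, 373]) cube([328, 359, 27]);
translate([199, 154, 0]) cube([34, 34, 373]);
translate([493, 154, 0]) cube([34, 34, 373]);
translate([199, 479, 0]) cube([34, 34, 373]);
translate([493, 479, 0]) cube([34, 34, 373]);
translate([233, 154, 180]) cube([260, 34, 20]);
translate([233, 479, 180]) cube([260, 34, 20]);
translate([199, 188, 180]) cube([34, 291, 20]);
translate([493, 188, 180]) cube([34, 291, 20]);


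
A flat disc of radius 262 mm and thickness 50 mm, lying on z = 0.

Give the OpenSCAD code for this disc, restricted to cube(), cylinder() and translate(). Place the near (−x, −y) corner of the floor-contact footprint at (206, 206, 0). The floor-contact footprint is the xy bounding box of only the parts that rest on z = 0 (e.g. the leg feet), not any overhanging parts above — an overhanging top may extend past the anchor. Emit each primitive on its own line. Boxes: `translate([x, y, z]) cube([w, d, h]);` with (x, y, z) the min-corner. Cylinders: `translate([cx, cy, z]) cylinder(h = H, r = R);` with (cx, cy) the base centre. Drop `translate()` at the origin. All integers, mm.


translate([468, 468, 0]) cylinder(h = 50, r = 262);


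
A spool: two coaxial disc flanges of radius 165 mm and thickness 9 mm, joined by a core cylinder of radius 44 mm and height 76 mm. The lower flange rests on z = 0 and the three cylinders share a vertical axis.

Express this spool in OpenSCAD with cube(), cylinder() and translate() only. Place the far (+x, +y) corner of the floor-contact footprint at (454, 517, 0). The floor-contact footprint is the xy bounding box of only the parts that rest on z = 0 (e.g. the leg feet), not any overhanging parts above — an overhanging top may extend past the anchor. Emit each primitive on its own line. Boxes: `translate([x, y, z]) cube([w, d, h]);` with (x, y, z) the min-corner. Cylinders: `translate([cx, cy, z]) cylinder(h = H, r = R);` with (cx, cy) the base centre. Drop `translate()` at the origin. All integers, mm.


translate([289, 352, 0]) cylinder(h = 9, r = 165);
translate([289, 352, 9]) cylinder(h = 76, r = 44);
translate([289, 352, 85]) cylinder(h = 9, r = 165);


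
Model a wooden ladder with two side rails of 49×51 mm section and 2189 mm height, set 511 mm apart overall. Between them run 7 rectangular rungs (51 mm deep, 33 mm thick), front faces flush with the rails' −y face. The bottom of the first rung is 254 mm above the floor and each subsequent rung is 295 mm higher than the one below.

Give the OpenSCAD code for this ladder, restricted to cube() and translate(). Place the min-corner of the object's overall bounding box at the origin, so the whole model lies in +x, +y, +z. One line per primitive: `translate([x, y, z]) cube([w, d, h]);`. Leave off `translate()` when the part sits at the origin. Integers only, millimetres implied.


cube([49, 51, 2189]);
translate([462, 0, 0]) cube([49, 51, 2189]);
translate([49, 0, 254]) cube([413, 51, 33]);
translate([49, 0, 549]) cube([413, 51, 33]);
translate([49, 0, 844]) cube([413, 51, 33]);
translate([49, 0, 1139]) cube([413, 51, 33]);
translate([49, 0, 1434]) cube([413, 51, 33]);
translate([49, 0, 1729]) cube([413, 51, 33]);
translate([49, 0, 2024]) cube([413, 51, 33]);


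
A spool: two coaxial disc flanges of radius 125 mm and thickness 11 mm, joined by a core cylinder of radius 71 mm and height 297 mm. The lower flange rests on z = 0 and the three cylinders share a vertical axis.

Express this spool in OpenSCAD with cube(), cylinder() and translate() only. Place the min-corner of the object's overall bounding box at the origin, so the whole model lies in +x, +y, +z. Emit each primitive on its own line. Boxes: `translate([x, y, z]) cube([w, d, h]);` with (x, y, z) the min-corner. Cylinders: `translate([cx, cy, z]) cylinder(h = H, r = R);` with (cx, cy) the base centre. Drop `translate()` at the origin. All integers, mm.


translate([125, 125, 0]) cylinder(h = 11, r = 125);
translate([125, 125, 11]) cylinder(h = 297, r = 71);
translate([125, 125, 308]) cylinder(h = 11, r = 125);


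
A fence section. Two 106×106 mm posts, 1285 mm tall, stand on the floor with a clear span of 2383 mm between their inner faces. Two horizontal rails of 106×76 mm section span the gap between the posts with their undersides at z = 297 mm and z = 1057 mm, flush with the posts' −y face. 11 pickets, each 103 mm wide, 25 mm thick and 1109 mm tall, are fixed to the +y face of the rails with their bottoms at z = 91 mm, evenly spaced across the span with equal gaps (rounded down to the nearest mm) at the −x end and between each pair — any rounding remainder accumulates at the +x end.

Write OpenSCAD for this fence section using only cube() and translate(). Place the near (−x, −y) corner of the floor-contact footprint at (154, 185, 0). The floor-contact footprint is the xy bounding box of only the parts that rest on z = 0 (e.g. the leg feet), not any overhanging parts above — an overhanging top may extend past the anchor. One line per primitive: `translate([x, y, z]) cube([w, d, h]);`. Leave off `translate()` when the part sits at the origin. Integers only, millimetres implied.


translate([154, 185, 0]) cube([106, 106, 1285]);
translate([2643, 185, 0]) cube([106, 106, 1285]);
translate([260, 185, 297]) cube([2383, 106, 76]);
translate([260, 185, 1057]) cube([2383, 106, 76]);
translate([364, 291, 91]) cube([103, 25, 1109]);
translate([571, 291, 91]) cube([103, 25, 1109]);
translate([778, 291, 91]) cube([103, 25, 1109]);
translate([985, 291, 91]) cube([103, 25, 1109]);
translate([1192, 291, 91]) cube([103, 25, 1109]);
translate([1399, 291, 91]) cube([103, 25, 1109]);
translate([1606, 291, 91]) cube([103, 25, 1109]);
translate([1813, 291, 91]) cube([103, 25, 1109]);
translate([2020, 291, 91]) cube([103, 25, 1109]);
translate([2227, 291, 91]) cube([103, 25, 1109]);
translate([2434, 291, 91]) cube([103, 25, 1109]);


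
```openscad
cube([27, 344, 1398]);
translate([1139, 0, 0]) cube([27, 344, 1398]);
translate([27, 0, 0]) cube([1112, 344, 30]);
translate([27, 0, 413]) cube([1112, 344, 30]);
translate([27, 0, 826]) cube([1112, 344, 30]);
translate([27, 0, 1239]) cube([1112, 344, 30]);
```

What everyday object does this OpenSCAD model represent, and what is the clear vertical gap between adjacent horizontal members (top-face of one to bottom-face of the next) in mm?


A bookshelf. The clear shelf gap is 383 mm.

Two tall side panels with 4 horizontal boards between them — a bookshelf. The first two shelf undersides are at z = 0 and z = 413; with shelf thickness 30, the clear gap is 413 − 0 − 30 = 383 mm.


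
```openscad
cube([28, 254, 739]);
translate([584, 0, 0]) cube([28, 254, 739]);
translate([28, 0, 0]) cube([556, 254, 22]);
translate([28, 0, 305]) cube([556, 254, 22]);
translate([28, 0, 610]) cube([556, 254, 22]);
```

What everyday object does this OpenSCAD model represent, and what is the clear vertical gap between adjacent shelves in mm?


A bookshelf. The clear shelf gap is 283 mm.

Two tall side panels with 3 horizontal boards between them — a bookshelf. The first two shelf undersides are at z = 0 and z = 305; with shelf thickness 22, the clear gap is 305 − 0 − 22 = 283 mm.


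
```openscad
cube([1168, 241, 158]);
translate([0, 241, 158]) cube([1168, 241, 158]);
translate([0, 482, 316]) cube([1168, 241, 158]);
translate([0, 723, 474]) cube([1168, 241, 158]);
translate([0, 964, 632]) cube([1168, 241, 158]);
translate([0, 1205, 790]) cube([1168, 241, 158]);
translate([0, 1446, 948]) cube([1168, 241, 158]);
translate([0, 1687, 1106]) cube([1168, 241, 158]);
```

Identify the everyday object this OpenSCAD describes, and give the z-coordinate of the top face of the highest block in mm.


A staircase. The total rise is 1264 mm.

8 identical blocks, each offset up and back from the previous — a staircase. Each step is 158 mm tall and there are 8 of them, so the total rise is 8 × 158 = 1264 mm.


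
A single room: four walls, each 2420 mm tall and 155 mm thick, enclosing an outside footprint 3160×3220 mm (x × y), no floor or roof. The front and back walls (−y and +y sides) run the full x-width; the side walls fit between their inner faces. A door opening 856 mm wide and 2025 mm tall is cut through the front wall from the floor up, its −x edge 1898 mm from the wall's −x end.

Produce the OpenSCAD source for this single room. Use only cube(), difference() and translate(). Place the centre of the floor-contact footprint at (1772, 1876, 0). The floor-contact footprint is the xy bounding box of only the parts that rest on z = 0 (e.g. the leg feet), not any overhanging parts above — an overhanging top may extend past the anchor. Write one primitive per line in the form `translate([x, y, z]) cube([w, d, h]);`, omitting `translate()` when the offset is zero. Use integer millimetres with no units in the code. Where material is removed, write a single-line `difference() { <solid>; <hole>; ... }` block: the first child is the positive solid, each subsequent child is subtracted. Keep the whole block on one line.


difference() { translate([192, 266, 0]) cube([3160, 155, 2420]); translate([2090, 266, 0]) cube([856, 155, 2025]); }
translate([192, 3331, 0]) cube([3160, 155, 2420]);
translate([192, 421, 0]) cube([155, 2910, 2420]);
translate([3197, 421, 0]) cube([155, 2910, 2420]);


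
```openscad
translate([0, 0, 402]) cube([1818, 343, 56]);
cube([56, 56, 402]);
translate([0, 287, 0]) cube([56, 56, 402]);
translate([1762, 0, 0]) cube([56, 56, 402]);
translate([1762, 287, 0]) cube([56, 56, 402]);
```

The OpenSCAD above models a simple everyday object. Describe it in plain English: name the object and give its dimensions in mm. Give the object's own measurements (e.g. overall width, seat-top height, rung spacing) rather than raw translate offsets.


A bench: a 1818×343 mm seat slab, 56 mm thick, top at z = 458 mm, on four 56×56 mm square legs flush with the seat corners and standing on z = 0.


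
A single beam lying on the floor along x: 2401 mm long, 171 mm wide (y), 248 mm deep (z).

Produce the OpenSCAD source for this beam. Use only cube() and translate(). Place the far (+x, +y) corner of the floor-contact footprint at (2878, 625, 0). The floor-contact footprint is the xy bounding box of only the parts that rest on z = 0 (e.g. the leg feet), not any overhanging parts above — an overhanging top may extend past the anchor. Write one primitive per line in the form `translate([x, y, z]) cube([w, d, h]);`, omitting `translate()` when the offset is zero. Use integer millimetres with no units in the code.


translate([477, 454, 0]) cube([2401, 171, 248]);


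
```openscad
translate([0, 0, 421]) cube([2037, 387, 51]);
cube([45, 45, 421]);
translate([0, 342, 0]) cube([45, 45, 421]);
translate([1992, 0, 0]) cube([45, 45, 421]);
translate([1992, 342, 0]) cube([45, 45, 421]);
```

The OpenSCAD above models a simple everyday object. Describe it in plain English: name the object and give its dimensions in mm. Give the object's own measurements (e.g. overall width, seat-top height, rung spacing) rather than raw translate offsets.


A bench: a 2037×387 mm seat slab, 51 mm thick, top at z = 472 mm, on four 45×45 mm square legs flush with the seat corners and standing on z = 0.


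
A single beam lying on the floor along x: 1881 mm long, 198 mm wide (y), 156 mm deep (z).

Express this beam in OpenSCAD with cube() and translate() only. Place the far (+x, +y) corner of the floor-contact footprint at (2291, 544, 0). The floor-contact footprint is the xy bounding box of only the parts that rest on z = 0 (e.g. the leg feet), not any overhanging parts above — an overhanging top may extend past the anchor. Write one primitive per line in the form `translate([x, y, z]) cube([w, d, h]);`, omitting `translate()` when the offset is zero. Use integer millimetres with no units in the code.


translate([410, 346, 0]) cube([1881, 198, 156]);


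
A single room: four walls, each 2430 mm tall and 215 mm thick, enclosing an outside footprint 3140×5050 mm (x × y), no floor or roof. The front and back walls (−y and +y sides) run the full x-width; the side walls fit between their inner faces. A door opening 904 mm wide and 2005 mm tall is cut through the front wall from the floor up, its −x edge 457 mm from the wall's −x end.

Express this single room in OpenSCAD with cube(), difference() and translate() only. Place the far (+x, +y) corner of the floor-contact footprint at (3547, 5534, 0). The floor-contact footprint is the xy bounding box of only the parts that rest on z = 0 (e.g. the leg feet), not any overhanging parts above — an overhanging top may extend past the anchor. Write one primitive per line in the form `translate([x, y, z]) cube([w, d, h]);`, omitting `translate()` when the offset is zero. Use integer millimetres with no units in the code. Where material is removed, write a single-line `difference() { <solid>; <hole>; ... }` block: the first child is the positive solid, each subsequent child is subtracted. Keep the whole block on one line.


difference() { translate([407, 484, 0]) cube([3140, 215, 2430]); translate([864, 484, 0]) cube([904, 215, 2005]); }
translate([407, 5319, 0]) cube([3140, 215, 2430]);
translate([407, 699, 0]) cube([215, 4620, 2430]);
translate([3332, 699, 0]) cube([215, 4620, 2430]);


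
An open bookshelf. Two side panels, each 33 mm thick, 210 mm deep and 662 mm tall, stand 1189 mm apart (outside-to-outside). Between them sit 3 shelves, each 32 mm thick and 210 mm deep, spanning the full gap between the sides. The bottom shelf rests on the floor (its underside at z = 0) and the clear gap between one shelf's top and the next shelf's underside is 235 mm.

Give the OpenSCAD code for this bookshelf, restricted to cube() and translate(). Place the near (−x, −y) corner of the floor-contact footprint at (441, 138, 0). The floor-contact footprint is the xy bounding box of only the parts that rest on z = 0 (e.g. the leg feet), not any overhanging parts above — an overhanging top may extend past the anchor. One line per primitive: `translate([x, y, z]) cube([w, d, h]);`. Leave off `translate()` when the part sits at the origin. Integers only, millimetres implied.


translate([441, 138, 0]) cube([33, 210, 662]);
translate([1597, 138, 0]) cube([33, 210, 662]);
translate([474, 138, 0]) cube([1123, 210, 32]);
translate([474, 138, 267]) cube([1123, 210, 32]);
translate([474, 138, 534]) cube([1123, 210, 32]);


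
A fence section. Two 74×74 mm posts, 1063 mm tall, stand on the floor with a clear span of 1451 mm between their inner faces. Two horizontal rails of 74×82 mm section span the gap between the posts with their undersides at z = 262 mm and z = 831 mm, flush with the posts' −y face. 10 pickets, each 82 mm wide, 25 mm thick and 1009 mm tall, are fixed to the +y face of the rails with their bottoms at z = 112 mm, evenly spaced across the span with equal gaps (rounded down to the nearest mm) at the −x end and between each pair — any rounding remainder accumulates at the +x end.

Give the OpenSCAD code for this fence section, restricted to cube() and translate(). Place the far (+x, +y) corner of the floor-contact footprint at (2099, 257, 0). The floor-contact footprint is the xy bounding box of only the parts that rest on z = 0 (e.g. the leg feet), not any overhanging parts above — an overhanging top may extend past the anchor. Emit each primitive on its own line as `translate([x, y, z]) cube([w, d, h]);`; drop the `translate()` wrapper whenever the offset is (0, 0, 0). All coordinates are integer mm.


translate([500, 183, 0]) cube([74, 74, 1063]);
translate([2025, 183, 0]) cube([74, 74, 1063]);
translate([574, 183, 262]) cube([1451, 74, 82]);
translate([574, 183, 831]) cube([1451, 74, 82]);
translate([631, 257, 112]) cube([82, 25, 1009]);
translate([770, 257, 112]) cube([82, 25, 1009]);
translate([909, 257, 112]) cube([82, 25, 1009]);
translate([1048, 257, 112]) cube([82, 25, 1009]);
translate([1187, 257, 112]) cube([82, 25, 1009]);
translate([1326, 257, 112]) cube([82, 25, 1009]);
translate([1465, 257, 112]) cube([82, 25, 1009]);
translate([1604, 257, 112]) cube([82, 25, 1009]);
translate([1743, 257, 112]) cube([82, 25, 1009]);
translate([1882, 257, 112]) cube([82, 25, 1009]);


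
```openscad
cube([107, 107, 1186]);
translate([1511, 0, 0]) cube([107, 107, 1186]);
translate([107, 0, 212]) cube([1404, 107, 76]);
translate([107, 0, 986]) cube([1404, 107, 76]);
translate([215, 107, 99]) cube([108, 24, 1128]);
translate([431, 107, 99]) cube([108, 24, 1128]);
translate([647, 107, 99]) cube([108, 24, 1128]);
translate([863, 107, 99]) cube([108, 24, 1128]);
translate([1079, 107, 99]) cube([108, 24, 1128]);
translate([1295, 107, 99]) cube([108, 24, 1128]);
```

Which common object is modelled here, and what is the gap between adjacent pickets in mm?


A fence section. The picket gap is 108 mm.

Two posts, two rails, 6 pickets — a fence section. Span 1404 mm holds 6 pickets of 108 mm with 7 equal gaps: ⌊(1404 − 6·108) / 7⌋ = 108 mm.


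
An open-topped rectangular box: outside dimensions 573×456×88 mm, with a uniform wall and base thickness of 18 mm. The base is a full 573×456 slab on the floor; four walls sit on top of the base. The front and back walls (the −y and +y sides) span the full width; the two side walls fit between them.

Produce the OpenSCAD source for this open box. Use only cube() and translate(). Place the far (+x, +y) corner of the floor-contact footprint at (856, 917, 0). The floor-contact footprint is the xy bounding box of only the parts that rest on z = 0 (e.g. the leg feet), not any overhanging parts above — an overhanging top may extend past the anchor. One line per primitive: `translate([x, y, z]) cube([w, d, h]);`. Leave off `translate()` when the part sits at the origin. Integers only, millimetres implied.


translate([283, 461, 0]) cube([573, 456, 18]);
translate([283, 461, 18]) cube([573, 18, 70]);
translate([283, 899, 18]) cube([573, 18, 70]);
translate([283, 479, 18]) cube([18, 420, 70]);
translate([838, 479, 18]) cube([18, 420, 70]);


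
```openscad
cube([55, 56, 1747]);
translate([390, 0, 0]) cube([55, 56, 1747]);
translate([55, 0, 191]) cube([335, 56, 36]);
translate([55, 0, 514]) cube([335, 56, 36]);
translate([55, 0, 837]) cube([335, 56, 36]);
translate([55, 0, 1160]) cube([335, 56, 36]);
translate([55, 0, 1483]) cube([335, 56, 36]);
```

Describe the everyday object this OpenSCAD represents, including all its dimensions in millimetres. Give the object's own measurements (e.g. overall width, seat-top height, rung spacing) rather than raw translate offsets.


A straight ladder. Two 55×56 mm vertical rails, 1747 mm tall, stand 445 mm apart (outside-to-outside) with their front faces coplanar on the −y side. 5 rungs, each 56 mm deep and 36 mm tall, span between the inner faces of the rails, front faces flush with the rails. The lowest rung's underside is at z = 191 mm and rungs are spaced 323 mm apart (underside to underside).
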